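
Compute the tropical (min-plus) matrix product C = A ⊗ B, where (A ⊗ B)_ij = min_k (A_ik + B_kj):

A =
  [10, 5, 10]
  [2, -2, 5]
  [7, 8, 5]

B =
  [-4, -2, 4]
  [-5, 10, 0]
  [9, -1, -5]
A ⊗ B =
  [0, 8, 5]
  [-7, 0, -2]
  [3, 4, 0]

Apply the min-plus product entry-by-entry:
  C[0][0] = min over k of (A[0][0] + B[0][0] = 10 + -4 = 6, A[0][1] + B[1][0] = 5 + -5 = 0, A[0][2] + B[2][0] = 10 + 9 = 19) = 0 (attained at k = 1)
  C[0][1] = min over k of (A[0][0] + B[0][1] = 10 + -2 = 8, A[0][1] + B[1][1] = 5 + 10 = 15, A[0][2] + B[2][1] = 10 + -1 = 9) = 8 (attained at k = 0)
  C[0][2] = min over k of (A[0][0] + B[0][2] = 10 + 4 = 14, A[0][1] + B[1][2] = 5 + 0 = 5, A[0][2] + B[2][2] = 10 + -5 = 5) = 5 (attained at k = 1)
  C[1][0] = min over k of (A[1][0] + B[0][0] = 2 + -4 = -2, A[1][1] + B[1][0] = -2 + -5 = -7, A[1][2] + B[2][0] = 5 + 9 = 14) = -7 (attained at k = 1)
  C[1][1] = min over k of (A[1][0] + B[0][1] = 2 + -2 = 0, A[1][1] + B[1][1] = -2 + 10 = 8, A[1][2] + B[2][1] = 5 + -1 = 4) = 0 (attained at k = 0)
  C[1][2] = min over k of (A[1][0] + B[0][2] = 2 + 4 = 6, A[1][1] + B[1][2] = -2 + 0 = -2, A[1][2] + B[2][2] = 5 + -5 = 0) = -2 (attained at k = 1)
  C[2][0] = min over k of (A[2][0] + B[0][0] = 7 + -4 = 3, A[2][1] + B[1][0] = 8 + -5 = 3, A[2][2] + B[2][0] = 5 + 9 = 14) = 3 (attained at k = 0)
  C[2][1] = min over k of (A[2][0] + B[0][1] = 7 + -2 = 5, A[2][1] + B[1][1] = 8 + 10 = 18, A[2][2] + B[2][1] = 5 + -1 = 4) = 4 (attained at k = 2)
  C[2][2] = min over k of (A[2][0] + B[0][2] = 7 + 4 = 11, A[2][1] + B[1][2] = 8 + 0 = 8, A[2][2] + B[2][2] = 5 + -5 = 0) = 0 (attained at k = 2)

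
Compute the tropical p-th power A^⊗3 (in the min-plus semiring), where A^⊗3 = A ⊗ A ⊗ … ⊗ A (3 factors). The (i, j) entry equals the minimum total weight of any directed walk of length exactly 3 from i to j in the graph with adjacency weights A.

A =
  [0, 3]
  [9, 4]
A^⊗3 =
  [0, 3]
  [9, 12]

Each entry (A^⊗3)_ij equals the minimum over all length-3 walks i = v_0 → v_1 → … → v_3 = j of Σ_t A[v_t][v_{t+1}]. For example, for (i, j) = (0, 1) we minimise over 4 possible intermediate vertex sequences; the minimum is 3, attained along the walk 0 → 0 → 0 → 1.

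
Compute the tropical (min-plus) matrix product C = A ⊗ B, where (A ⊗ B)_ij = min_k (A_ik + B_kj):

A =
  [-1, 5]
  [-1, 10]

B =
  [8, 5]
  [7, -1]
A ⊗ B =
  [7, 4]
  [7, 4]

Apply the min-plus product entry-by-entry:
  C[0][0] = min over k of (A[0][0] + B[0][0] = -1 + 8 = 7, A[0][1] + B[1][0] = 5 + 7 = 12) = 7 (attained at k = 0)
  C[0][1] = min over k of (A[0][0] + B[0][1] = -1 + 5 = 4, A[0][1] + B[1][1] = 5 + -1 = 4) = 4 (attained at k = 0)
  C[1][0] = min over k of (A[1][0] + B[0][0] = -1 + 8 = 7, A[1][1] + B[1][0] = 10 + 7 = 17) = 7 (attained at k = 0)
  C[1][1] = min over k of (A[1][0] + B[0][1] = -1 + 5 = 4, A[1][1] + B[1][1] = 10 + -1 = 9) = 4 (attained at k = 0)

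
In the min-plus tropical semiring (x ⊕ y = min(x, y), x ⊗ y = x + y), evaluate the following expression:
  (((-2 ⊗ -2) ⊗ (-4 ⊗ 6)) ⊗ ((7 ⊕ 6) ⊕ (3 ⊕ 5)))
(((-2 ⊗ -2) ⊗ (-4 ⊗ 6)) ⊗ ((7 ⊕ 6) ⊕ (3 ⊕ 5))) = 1

Expand innermost to outermost. Recall ⊕ takes the minimum of its arguments and ⊗ takes their sum. Working out the expression (((-2 ⊗ -2) ⊗ (-4 ⊗ 6)) ⊗ ((7 ⊕ 6) ⊕ (3 ⊕ 5))) gives 1.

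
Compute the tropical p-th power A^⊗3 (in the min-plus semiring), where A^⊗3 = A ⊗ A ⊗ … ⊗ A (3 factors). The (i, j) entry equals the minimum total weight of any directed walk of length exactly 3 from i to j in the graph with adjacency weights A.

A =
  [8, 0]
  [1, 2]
A^⊗3 =
  [3, 1]
  [2, 3]

Each entry (A^⊗3)_ij equals the minimum over all length-3 walks i = v_0 → v_1 → … → v_3 = j of Σ_t A[v_t][v_{t+1}]. For example, for (i, j) = (0, 1) we minimise over 4 possible intermediate vertex sequences; the minimum is 1, attained along the walk 0 → 1 → 0 → 1.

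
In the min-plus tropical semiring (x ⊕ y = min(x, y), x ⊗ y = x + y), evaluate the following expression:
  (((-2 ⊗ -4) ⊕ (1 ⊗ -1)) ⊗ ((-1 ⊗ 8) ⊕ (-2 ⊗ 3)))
(((-2 ⊗ -4) ⊕ (1 ⊗ -1)) ⊗ ((-1 ⊗ 8) ⊕ (-2 ⊗ 3))) = -5

Expand innermost to outermost. Recall ⊕ takes the minimum of its arguments and ⊗ takes their sum. Working out the expression (((-2 ⊗ -4) ⊕ (1 ⊗ -1)) ⊗ ((-1 ⊗ 8) ⊕ (-2 ⊗ 3))) gives -5.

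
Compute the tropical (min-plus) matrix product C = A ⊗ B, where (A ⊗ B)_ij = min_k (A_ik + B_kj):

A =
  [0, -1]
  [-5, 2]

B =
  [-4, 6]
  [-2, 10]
A ⊗ B =
  [-4, 6]
  [-9, 1]

Apply the min-plus product entry-by-entry:
  C[0][0] = min over k of (A[0][0] + B[0][0] = 0 + -4 = -4, A[0][1] + B[1][0] = -1 + -2 = -3) = -4 (attained at k = 0)
  C[0][1] = min over k of (A[0][0] + B[0][1] = 0 + 6 = 6, A[0][1] + B[1][1] = -1 + 10 = 9) = 6 (attained at k = 0)
  C[1][0] = min over k of (A[1][0] + B[0][0] = -5 + -4 = -9, A[1][1] + B[1][0] = 2 + -2 = 0) = -9 (attained at k = 0)
  C[1][1] = min over k of (A[1][0] + B[0][1] = -5 + 6 = 1, A[1][1] + B[1][1] = 2 + 10 = 12) = 1 (attained at k = 0)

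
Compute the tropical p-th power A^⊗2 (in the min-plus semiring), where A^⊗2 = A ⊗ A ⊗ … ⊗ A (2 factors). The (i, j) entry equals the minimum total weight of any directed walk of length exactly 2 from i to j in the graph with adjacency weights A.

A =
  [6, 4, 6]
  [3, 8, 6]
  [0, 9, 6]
A^⊗2 =
  [6, 10, 10]
  [6, 7, 9]
  [6, 4, 6]

Each entry (A^⊗2)_ij equals the minimum over all length-2 walks i = v_0 → v_1 → … → v_2 = j of Σ_t A[v_t][v_{t+1}]. For example, for (i, j) = (0, 2) we minimise over 3 possible intermediate vertex sequences; the minimum is 10, attained along the walk 0 → 1 → 2.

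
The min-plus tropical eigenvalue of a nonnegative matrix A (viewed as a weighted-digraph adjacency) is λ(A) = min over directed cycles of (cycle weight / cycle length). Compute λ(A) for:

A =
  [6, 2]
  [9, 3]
λ(A) = 3

Enumerate directed cycles and compute their means (weight / length). Sample:
  cycle 0 → 0: weight = 6, length = 1, mean = 6/1 ≈ 6.000
  cycle 1 → 1: weight = 3, length = 1, mean = 3/1 ≈ 3.000
  cycle 0 → 1 → 0: weight = 11, length = 2, mean = 11/2 ≈ 5.500
  cycle 1 → 0 → 1: weight = 11, length = 2, mean = 11/2 ≈ 5.500
Minimum mean = 3.000, attained e.g. along the cycle 1 → 1 with weight 3 and length 1. So λ(A) = 3/1 = 3.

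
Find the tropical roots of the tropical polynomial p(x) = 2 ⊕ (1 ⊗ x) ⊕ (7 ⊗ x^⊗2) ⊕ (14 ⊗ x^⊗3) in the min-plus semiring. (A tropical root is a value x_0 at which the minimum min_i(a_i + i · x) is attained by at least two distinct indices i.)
Roots: {-7, -6, 1}

Each tropical root is a break point of the lower envelope of the lines y = a_i + i · x (there are 4 lines, with slopes 0, 1, ..., 3). Only the lines that attain the minimum somewhere contribute to roots; other lines are dominated. Here the surviving (envelope) indices are i = 3, i = 2, i = 1, i = 0.
Intersections between consecutive envelope lines give the roots: for adjacent envelope indices i < j the intersection is x = (a_i − a_j) / (j − i). Reading off the sorted break points: {-7, -6, 1}.
Verification: at each break x_0, at least two indices attain the minimum of min_i(a_i + i · x_0).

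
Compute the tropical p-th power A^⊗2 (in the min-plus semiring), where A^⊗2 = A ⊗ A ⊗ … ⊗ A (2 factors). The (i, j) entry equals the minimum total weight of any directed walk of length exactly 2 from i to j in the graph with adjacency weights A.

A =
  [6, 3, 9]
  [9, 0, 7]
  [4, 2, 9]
A^⊗2 =
  [12, 3, 10]
  [9, 0, 7]
  [10, 2, 9]

Each entry (A^⊗2)_ij equals the minimum over all length-2 walks i = v_0 → v_1 → … → v_2 = j of Σ_t A[v_t][v_{t+1}]. For example, for (i, j) = (0, 2) we minimise over 3 possible intermediate vertex sequences; the minimum is 10, attained along the walk 0 → 1 → 2.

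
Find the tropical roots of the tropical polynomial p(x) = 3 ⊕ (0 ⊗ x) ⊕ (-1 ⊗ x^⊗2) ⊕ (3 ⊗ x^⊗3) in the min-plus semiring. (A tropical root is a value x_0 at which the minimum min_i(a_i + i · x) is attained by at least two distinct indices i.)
Roots: {-4, 1, 3}

Each tropical root is a break point of the lower envelope of the lines y = a_i + i · x (there are 4 lines, with slopes 0, 1, ..., 3). Only the lines that attain the minimum somewhere contribute to roots; other lines are dominated. Here the surviving (envelope) indices are i = 3, i = 2, i = 1, i = 0.
Intersections between consecutive envelope lines give the roots: for adjacent envelope indices i < j the intersection is x = (a_i − a_j) / (j − i). Reading off the sorted break points: {-4, 1, 3}.
Verification: at each break x_0, at least two indices attain the minimum of min_i(a_i + i · x_0).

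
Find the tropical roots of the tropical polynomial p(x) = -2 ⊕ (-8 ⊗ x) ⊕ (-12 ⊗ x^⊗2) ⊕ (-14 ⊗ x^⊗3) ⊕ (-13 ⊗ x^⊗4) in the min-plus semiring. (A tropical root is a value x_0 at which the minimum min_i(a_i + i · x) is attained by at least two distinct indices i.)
Roots: {-1, 2, 4, 6}

Each tropical root is a break point of the lower envelope of the lines y = a_i + i · x (there are 5 lines, with slopes 0, 1, ..., 4). Only the lines that attain the minimum somewhere contribute to roots; other lines are dominated. Here the surviving (envelope) indices are i = 4, i = 3, i = 2, i = 1, i = 0.
Intersections between consecutive envelope lines give the roots: for adjacent envelope indices i < j the intersection is x = (a_i − a_j) / (j − i). Reading off the sorted break points: {-1, 2, 4, 6}.
Verification: at each break x_0, at least two indices attain the minimum of min_i(a_i + i · x_0).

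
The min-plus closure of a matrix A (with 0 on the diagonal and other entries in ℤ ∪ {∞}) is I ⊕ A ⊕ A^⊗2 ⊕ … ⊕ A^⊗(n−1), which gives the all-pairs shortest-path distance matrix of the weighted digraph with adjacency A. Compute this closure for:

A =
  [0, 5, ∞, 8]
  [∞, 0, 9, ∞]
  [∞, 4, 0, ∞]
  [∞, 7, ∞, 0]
Closure =
  [0, 5, 14, 8]
  [∞, 0, 9, ∞]
  [∞, 4, 0, ∞]
  [∞, 7, 16, 0]

This is the Floyd-Warshall all-pairs shortest-path computation. For each intermediate vertex k = 0, 1, …, 3, update dist[i][j] ← min(dist[i][j], dist[i][k] + dist[k][j]). The final matrix gives, for each (i, j), the minimum total weight of any directed path from i to j (possibly empty when i = j).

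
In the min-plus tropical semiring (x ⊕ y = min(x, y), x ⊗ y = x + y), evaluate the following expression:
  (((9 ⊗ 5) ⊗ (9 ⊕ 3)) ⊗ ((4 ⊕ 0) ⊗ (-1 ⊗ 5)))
(((9 ⊗ 5) ⊗ (9 ⊕ 3)) ⊗ ((4 ⊕ 0) ⊗ (-1 ⊗ 5))) = 21

Expand innermost to outermost. Recall ⊕ takes the minimum of its arguments and ⊗ takes their sum. Working out the expression (((9 ⊗ 5) ⊗ (9 ⊕ 3)) ⊗ ((4 ⊕ 0) ⊗ (-1 ⊗ 5))) gives 21.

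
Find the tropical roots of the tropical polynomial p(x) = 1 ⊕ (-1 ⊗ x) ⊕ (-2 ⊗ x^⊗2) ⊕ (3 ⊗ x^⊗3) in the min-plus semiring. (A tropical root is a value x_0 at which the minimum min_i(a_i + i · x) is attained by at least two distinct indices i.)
Roots: {-5, 1, 2}

Each tropical root is a break point of the lower envelope of the lines y = a_i + i · x (there are 4 lines, with slopes 0, 1, ..., 3). Only the lines that attain the minimum somewhere contribute to roots; other lines are dominated. Here the surviving (envelope) indices are i = 3, i = 2, i = 1, i = 0.
Intersections between consecutive envelope lines give the roots: for adjacent envelope indices i < j the intersection is x = (a_i − a_j) / (j − i). Reading off the sorted break points: {-5, 1, 2}.
Verification: at each break x_0, at least two indices attain the minimum of min_i(a_i + i · x_0).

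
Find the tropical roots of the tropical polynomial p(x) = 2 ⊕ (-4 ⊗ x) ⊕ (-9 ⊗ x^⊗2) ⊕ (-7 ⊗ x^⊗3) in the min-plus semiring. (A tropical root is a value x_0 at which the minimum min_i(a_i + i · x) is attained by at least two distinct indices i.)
Roots: {-2, 5, 6}

Each tropical root is a break point of the lower envelope of the lines y = a_i + i · x (there are 4 lines, with slopes 0, 1, ..., 3). Only the lines that attain the minimum somewhere contribute to roots; other lines are dominated. Here the surviving (envelope) indices are i = 3, i = 2, i = 1, i = 0.
Intersections between consecutive envelope lines give the roots: for adjacent envelope indices i < j the intersection is x = (a_i − a_j) / (j − i). Reading off the sorted break points: {-2, 5, 6}.
Verification: at each break x_0, at least two indices attain the minimum of min_i(a_i + i · x_0).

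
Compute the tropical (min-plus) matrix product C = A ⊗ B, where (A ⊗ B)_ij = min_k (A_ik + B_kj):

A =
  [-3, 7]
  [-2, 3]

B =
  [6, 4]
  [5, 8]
A ⊗ B =
  [3, 1]
  [4, 2]

Apply the min-plus product entry-by-entry:
  C[0][0] = min over k of (A[0][0] + B[0][0] = -3 + 6 = 3, A[0][1] + B[1][0] = 7 + 5 = 12) = 3 (attained at k = 0)
  C[0][1] = min over k of (A[0][0] + B[0][1] = -3 + 4 = 1, A[0][1] + B[1][1] = 7 + 8 = 15) = 1 (attained at k = 0)
  C[1][0] = min over k of (A[1][0] + B[0][0] = -2 + 6 = 4, A[1][1] + B[1][0] = 3 + 5 = 8) = 4 (attained at k = 0)
  C[1][1] = min over k of (A[1][0] + B[0][1] = -2 + 4 = 2, A[1][1] + B[1][1] = 3 + 8 = 11) = 2 (attained at k = 0)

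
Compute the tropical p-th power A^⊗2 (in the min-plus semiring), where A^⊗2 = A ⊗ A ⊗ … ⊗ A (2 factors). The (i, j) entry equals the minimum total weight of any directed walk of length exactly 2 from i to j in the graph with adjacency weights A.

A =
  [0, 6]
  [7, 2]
A^⊗2 =
  [0, 6]
  [7, 4]

Each entry (A^⊗2)_ij equals the minimum over all length-2 walks i = v_0 → v_1 → … → v_2 = j of Σ_t A[v_t][v_{t+1}]. For example, for (i, j) = (0, 1) we minimise over 2 possible intermediate vertex sequences; the minimum is 6, attained along the walk 0 → 0 → 1.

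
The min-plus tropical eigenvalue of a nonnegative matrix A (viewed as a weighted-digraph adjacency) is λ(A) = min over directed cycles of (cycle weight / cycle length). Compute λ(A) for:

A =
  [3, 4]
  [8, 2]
λ(A) = 2

Enumerate directed cycles and compute their means (weight / length). Sample:
  cycle 0 → 0: weight = 3, length = 1, mean = 3/1 ≈ 3.000
  cycle 1 → 1: weight = 2, length = 1, mean = 2/1 ≈ 2.000
  cycle 0 → 1 → 0: weight = 12, length = 2, mean = 12/2 ≈ 6.000
  cycle 1 → 0 → 1: weight = 12, length = 2, mean = 12/2 ≈ 6.000
Minimum mean = 2.000, attained e.g. along the cycle 1 → 1 with weight 2 and length 1. So λ(A) = 2/1 = 2.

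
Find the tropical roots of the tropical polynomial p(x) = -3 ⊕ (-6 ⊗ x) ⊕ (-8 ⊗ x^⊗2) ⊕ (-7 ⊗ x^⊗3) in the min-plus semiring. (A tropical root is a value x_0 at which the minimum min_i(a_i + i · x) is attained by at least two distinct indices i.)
Roots: {-1, 2, 3}

Each tropical root is a break point of the lower envelope of the lines y = a_i + i · x (there are 4 lines, with slopes 0, 1, ..., 3). Only the lines that attain the minimum somewhere contribute to roots; other lines are dominated. Here the surviving (envelope) indices are i = 3, i = 2, i = 1, i = 0.
Intersections between consecutive envelope lines give the roots: for adjacent envelope indices i < j the intersection is x = (a_i − a_j) / (j − i). Reading off the sorted break points: {-1, 2, 3}.
Verification: at each break x_0, at least two indices attain the minimum of min_i(a_i + i · x_0).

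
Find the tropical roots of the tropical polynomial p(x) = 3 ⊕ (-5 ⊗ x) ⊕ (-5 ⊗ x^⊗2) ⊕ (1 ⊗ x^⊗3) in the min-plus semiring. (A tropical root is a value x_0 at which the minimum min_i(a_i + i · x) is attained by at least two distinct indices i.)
Roots: {-6, 0, 8}

Each tropical root is a break point of the lower envelope of the lines y = a_i + i · x (there are 4 lines, with slopes 0, 1, ..., 3). Only the lines that attain the minimum somewhere contribute to roots; other lines are dominated. Here the surviving (envelope) indices are i = 3, i = 2, i = 1, i = 0.
Intersections between consecutive envelope lines give the roots: for adjacent envelope indices i < j the intersection is x = (a_i − a_j) / (j − i). Reading off the sorted break points: {-6, 0, 8}.
Verification: at each break x_0, at least two indices attain the minimum of min_i(a_i + i · x_0).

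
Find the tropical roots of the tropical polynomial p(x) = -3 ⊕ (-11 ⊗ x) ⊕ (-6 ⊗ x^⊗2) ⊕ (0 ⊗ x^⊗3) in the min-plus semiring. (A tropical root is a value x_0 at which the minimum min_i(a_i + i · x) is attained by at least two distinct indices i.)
Roots: {-6, -5, 8}

Each tropical root is a break point of the lower envelope of the lines y = a_i + i · x (there are 4 lines, with slopes 0, 1, ..., 3). Only the lines that attain the minimum somewhere contribute to roots; other lines are dominated. Here the surviving (envelope) indices are i = 3, i = 2, i = 1, i = 0.
Intersections between consecutive envelope lines give the roots: for adjacent envelope indices i < j the intersection is x = (a_i − a_j) / (j − i). Reading off the sorted break points: {-6, -5, 8}.
Verification: at each break x_0, at least two indices attain the minimum of min_i(a_i + i · x_0).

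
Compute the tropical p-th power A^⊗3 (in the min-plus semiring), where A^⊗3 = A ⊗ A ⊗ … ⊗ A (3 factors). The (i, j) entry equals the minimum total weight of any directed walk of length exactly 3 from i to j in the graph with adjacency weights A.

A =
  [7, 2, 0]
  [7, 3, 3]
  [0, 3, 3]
A^⊗3 =
  [3, 2, 0]
  [6, 5, 3]
  [0, 3, 3]

Each entry (A^⊗3)_ij equals the minimum over all length-3 walks i = v_0 → v_1 → … → v_3 = j of Σ_t A[v_t][v_{t+1}]. For example, for (i, j) = (0, 2) we minimise over 9 possible intermediate vertex sequences; the minimum is 0, attained along the walk 0 → 2 → 0 → 2.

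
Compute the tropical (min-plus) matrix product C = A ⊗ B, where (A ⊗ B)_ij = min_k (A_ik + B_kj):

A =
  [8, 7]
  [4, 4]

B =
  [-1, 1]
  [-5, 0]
A ⊗ B =
  [2, 7]
  [-1, 4]

Apply the min-plus product entry-by-entry:
  C[0][0] = min over k of (A[0][0] + B[0][0] = 8 + -1 = 7, A[0][1] + B[1][0] = 7 + -5 = 2) = 2 (attained at k = 1)
  C[0][1] = min over k of (A[0][0] + B[0][1] = 8 + 1 = 9, A[0][1] + B[1][1] = 7 + 0 = 7) = 7 (attained at k = 1)
  C[1][0] = min over k of (A[1][0] + B[0][0] = 4 + -1 = 3, A[1][1] + B[1][0] = 4 + -5 = -1) = -1 (attained at k = 1)
  C[1][1] = min over k of (A[1][0] + B[0][1] = 4 + 1 = 5, A[1][1] + B[1][1] = 4 + 0 = 4) = 4 (attained at k = 1)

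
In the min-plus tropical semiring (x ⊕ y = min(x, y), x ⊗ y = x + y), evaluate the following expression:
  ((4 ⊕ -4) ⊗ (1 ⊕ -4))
((4 ⊕ -4) ⊗ (1 ⊕ -4)) = -8

Expand innermost to outermost. Recall ⊕ takes the minimum of its arguments and ⊗ takes their sum. Working out the expression ((4 ⊕ -4) ⊗ (1 ⊕ -4)) gives -8.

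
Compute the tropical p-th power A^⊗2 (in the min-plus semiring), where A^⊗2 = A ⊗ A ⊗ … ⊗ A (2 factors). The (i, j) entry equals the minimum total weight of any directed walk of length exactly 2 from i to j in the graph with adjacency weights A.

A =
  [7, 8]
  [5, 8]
A^⊗2 =
  [13, 15]
  [12, 13]

Each entry (A^⊗2)_ij equals the minimum over all length-2 walks i = v_0 → v_1 → … → v_2 = j of Σ_t A[v_t][v_{t+1}]. For example, for (i, j) = (0, 1) we minimise over 2 possible intermediate vertex sequences; the minimum is 15, attained along the walk 0 → 0 → 1.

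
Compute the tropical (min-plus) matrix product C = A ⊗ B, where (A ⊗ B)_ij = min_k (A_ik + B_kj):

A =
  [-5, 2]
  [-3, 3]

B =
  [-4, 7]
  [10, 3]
A ⊗ B =
  [-9, 2]
  [-7, 4]

Apply the min-plus product entry-by-entry:
  C[0][0] = min over k of (A[0][0] + B[0][0] = -5 + -4 = -9, A[0][1] + B[1][0] = 2 + 10 = 12) = -9 (attained at k = 0)
  C[0][1] = min over k of (A[0][0] + B[0][1] = -5 + 7 = 2, A[0][1] + B[1][1] = 2 + 3 = 5) = 2 (attained at k = 0)
  C[1][0] = min over k of (A[1][0] + B[0][0] = -3 + -4 = -7, A[1][1] + B[1][0] = 3 + 10 = 13) = -7 (attained at k = 0)
  C[1][1] = min over k of (A[1][0] + B[0][1] = -3 + 7 = 4, A[1][1] + B[1][1] = 3 + 3 = 6) = 4 (attained at k = 0)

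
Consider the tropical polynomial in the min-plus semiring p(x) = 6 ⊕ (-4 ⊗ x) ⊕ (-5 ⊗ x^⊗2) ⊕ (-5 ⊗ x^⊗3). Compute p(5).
p(5) = 1

A tropical monomial a ⊗ x^⊗i evaluates to a + i · x. Evaluating each term at x = 5:
  Term 0 contributes 6 + 0 · 5 = 6
  Term 1 contributes -4 + 1 · 5 = 1
  Term 2 contributes -5 + 2 · 5 = 5
  Term 3 contributes -5 + 3 · 5 = 10
p(5) = ⊕ of these = min[6, 1, 5, 10] = 1.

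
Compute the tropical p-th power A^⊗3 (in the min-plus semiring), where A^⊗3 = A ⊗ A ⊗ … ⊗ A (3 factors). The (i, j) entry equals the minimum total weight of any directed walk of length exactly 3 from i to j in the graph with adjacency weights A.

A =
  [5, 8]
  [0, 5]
A^⊗3 =
  [13, 16]
  [8, 13]

Each entry (A^⊗3)_ij equals the minimum over all length-3 walks i = v_0 → v_1 → … → v_3 = j of Σ_t A[v_t][v_{t+1}]. For example, for (i, j) = (0, 1) we minimise over 4 possible intermediate vertex sequences; the minimum is 16, attained along the walk 0 → 1 → 0 → 1.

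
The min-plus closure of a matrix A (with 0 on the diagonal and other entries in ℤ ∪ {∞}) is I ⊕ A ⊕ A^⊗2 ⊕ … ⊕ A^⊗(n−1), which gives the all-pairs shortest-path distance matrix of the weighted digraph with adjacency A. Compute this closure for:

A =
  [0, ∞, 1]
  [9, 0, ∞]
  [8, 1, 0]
Closure =
  [0, 2, 1]
  [9, 0, 10]
  [8, 1, 0]

This is the Floyd-Warshall all-pairs shortest-path computation. For each intermediate vertex k = 0, 1, …, 2, update dist[i][j] ← min(dist[i][j], dist[i][k] + dist[k][j]). The final matrix gives, for each (i, j), the minimum total weight of any directed path from i to j (possibly empty when i = j).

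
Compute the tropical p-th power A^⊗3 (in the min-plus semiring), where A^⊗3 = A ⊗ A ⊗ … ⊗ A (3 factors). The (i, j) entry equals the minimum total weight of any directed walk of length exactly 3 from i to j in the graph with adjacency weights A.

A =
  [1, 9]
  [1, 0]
A^⊗3 =
  [3, 9]
  [1, 0]

Each entry (A^⊗3)_ij equals the minimum over all length-3 walks i = v_0 → v_1 → … → v_3 = j of Σ_t A[v_t][v_{t+1}]. For example, for (i, j) = (0, 1) we minimise over 4 possible intermediate vertex sequences; the minimum is 9, attained along the walk 0 → 1 → 1 → 1.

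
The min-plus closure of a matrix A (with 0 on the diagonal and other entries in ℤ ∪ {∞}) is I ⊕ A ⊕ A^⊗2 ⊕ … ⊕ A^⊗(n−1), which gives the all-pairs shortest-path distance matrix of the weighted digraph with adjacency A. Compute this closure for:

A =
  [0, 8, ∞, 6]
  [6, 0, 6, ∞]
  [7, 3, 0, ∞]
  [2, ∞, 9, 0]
Closure =
  [0, 8, 14, 6]
  [6, 0, 6, 12]
  [7, 3, 0, 13]
  [2, 10, 9, 0]

This is the Floyd-Warshall all-pairs shortest-path computation. For each intermediate vertex k = 0, 1, …, 3, update dist[i][j] ← min(dist[i][j], dist[i][k] + dist[k][j]). The final matrix gives, for each (i, j), the minimum total weight of any directed path from i to j (possibly empty when i = j).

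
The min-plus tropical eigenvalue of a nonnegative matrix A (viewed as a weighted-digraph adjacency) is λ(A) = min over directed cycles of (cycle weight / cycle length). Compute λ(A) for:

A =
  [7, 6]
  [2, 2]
λ(A) = 2

Enumerate directed cycles and compute their means (weight / length). Sample:
  cycle 0 → 0: weight = 7, length = 1, mean = 7/1 ≈ 7.000
  cycle 1 → 1: weight = 2, length = 1, mean = 2/1 ≈ 2.000
  cycle 0 → 1 → 0: weight = 8, length = 2, mean = 8/2 ≈ 4.000
  cycle 1 → 0 → 1: weight = 8, length = 2, mean = 8/2 ≈ 4.000
Minimum mean = 2.000, attained e.g. along the cycle 1 → 1 with weight 2 and length 1. So λ(A) = 2/1 = 2.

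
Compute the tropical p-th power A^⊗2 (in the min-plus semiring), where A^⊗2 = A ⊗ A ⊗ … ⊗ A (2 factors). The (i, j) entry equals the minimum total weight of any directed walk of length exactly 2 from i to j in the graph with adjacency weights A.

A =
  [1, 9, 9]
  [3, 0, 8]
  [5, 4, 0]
A^⊗2 =
  [2, 9, 9]
  [3, 0, 8]
  [5, 4, 0]

Each entry (A^⊗2)_ij equals the minimum over all length-2 walks i = v_0 → v_1 → … → v_2 = j of Σ_t A[v_t][v_{t+1}]. For example, for (i, j) = (0, 2) we minimise over 3 possible intermediate vertex sequences; the minimum is 9, attained along the walk 0 → 2 → 2.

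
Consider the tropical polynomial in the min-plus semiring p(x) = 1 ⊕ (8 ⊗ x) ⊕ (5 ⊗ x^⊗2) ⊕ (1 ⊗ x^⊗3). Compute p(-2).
p(-2) = -5

A tropical monomial a ⊗ x^⊗i evaluates to a + i · x. Evaluating each term at x = -2:
  Term 0 contributes 1 + 0 · -2 = 1
  Term 1 contributes 8 + 1 · -2 = 6
  Term 2 contributes 5 + 2 · -2 = 1
  Term 3 contributes 1 + 3 · -2 = -5
p(-2) = ⊕ of these = min[1, 6, 1, -5] = -5.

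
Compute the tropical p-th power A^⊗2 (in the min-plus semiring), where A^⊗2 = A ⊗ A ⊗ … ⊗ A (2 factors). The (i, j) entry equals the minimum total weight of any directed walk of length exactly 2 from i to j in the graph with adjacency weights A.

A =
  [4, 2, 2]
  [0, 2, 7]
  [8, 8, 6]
A^⊗2 =
  [2, 4, 6]
  [2, 2, 2]
  [8, 10, 10]

Each entry (A^⊗2)_ij equals the minimum over all length-2 walks i = v_0 → v_1 → … → v_2 = j of Σ_t A[v_t][v_{t+1}]. For example, for (i, j) = (0, 2) we minimise over 3 possible intermediate vertex sequences; the minimum is 6, attained along the walk 0 → 0 → 2.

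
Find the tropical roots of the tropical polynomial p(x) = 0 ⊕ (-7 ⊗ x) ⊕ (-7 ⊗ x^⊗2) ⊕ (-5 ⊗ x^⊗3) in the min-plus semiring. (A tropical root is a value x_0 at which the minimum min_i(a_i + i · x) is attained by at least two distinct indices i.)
Roots: {-2, 0, 7}

Each tropical root is a break point of the lower envelope of the lines y = a_i + i · x (there are 4 lines, with slopes 0, 1, ..., 3). Only the lines that attain the minimum somewhere contribute to roots; other lines are dominated. Here the surviving (envelope) indices are i = 3, i = 2, i = 1, i = 0.
Intersections between consecutive envelope lines give the roots: for adjacent envelope indices i < j the intersection is x = (a_i − a_j) / (j − i). Reading off the sorted break points: {-2, 0, 7}.
Verification: at each break x_0, at least two indices attain the minimum of min_i(a_i + i · x_0).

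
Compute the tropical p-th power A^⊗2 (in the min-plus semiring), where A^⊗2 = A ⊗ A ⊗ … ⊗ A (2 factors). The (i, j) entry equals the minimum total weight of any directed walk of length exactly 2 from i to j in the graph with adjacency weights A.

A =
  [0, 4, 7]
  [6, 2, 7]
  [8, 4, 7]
A^⊗2 =
  [0, 4, 7]
  [6, 4, 9]
  [8, 6, 11]

Each entry (A^⊗2)_ij equals the minimum over all length-2 walks i = v_0 → v_1 → … → v_2 = j of Σ_t A[v_t][v_{t+1}]. For example, for (i, j) = (0, 2) we minimise over 3 possible intermediate vertex sequences; the minimum is 7, attained along the walk 0 → 0 → 2.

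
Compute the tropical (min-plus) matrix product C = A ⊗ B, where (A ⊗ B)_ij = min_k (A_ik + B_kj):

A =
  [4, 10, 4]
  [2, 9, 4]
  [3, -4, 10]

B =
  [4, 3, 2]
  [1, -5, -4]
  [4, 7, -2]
A ⊗ B =
  [8, 5, 2]
  [6, 4, 2]
  [-3, -9, -8]

Apply the min-plus product entry-by-entry:
  C[0][0] = min over k of (A[0][0] + B[0][0] = 4 + 4 = 8, A[0][1] + B[1][0] = 10 + 1 = 11, A[0][2] + B[2][0] = 4 + 4 = 8) = 8 (attained at k = 0)
  C[0][1] = min over k of (A[0][0] + B[0][1] = 4 + 3 = 7, A[0][1] + B[1][1] = 10 + -5 = 5, A[0][2] + B[2][1] = 4 + 7 = 11) = 5 (attained at k = 1)
  C[0][2] = min over k of (A[0][0] + B[0][2] = 4 + 2 = 6, A[0][1] + B[1][2] = 10 + -4 = 6, A[0][2] + B[2][2] = 4 + -2 = 2) = 2 (attained at k = 2)
  C[1][0] = min over k of (A[1][0] + B[0][0] = 2 + 4 = 6, A[1][1] + B[1][0] = 9 + 1 = 10, A[1][2] + B[2][0] = 4 + 4 = 8) = 6 (attained at k = 0)
  C[1][1] = min over k of (A[1][0] + B[0][1] = 2 + 3 = 5, A[1][1] + B[1][1] = 9 + -5 = 4, A[1][2] + B[2][1] = 4 + 7 = 11) = 4 (attained at k = 1)
  C[1][2] = min over k of (A[1][0] + B[0][2] = 2 + 2 = 4, A[1][1] + B[1][2] = 9 + -4 = 5, A[1][2] + B[2][2] = 4 + -2 = 2) = 2 (attained at k = 2)
  C[2][0] = min over k of (A[2][0] + B[0][0] = 3 + 4 = 7, A[2][1] + B[1][0] = -4 + 1 = -3, A[2][2] + B[2][0] = 10 + 4 = 14) = -3 (attained at k = 1)
  C[2][1] = min over k of (A[2][0] + B[0][1] = 3 + 3 = 6, A[2][1] + B[1][1] = -4 + -5 = -9, A[2][2] + B[2][1] = 10 + 7 = 17) = -9 (attained at k = 1)
  C[2][2] = min over k of (A[2][0] + B[0][2] = 3 + 2 = 5, A[2][1] + B[1][2] = -4 + -4 = -8, A[2][2] + B[2][2] = 10 + -2 = 8) = -8 (attained at k = 1)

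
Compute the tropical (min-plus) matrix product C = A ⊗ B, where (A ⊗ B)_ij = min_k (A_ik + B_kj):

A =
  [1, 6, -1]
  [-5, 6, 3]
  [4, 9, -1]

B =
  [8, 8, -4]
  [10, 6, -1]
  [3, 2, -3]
A ⊗ B =
  [2, 1, -4]
  [3, 3, -9]
  [2, 1, -4]

Apply the min-plus product entry-by-entry:
  C[0][0] = min over k of (A[0][0] + B[0][0] = 1 + 8 = 9, A[0][1] + B[1][0] = 6 + 10 = 16, A[0][2] + B[2][0] = -1 + 3 = 2) = 2 (attained at k = 2)
  C[0][1] = min over k of (A[0][0] + B[0][1] = 1 + 8 = 9, A[0][1] + B[1][1] = 6 + 6 = 12, A[0][2] + B[2][1] = -1 + 2 = 1) = 1 (attained at k = 2)
  C[0][2] = min over k of (A[0][0] + B[0][2] = 1 + -4 = -3, A[0][1] + B[1][2] = 6 + -1 = 5, A[0][2] + B[2][2] = -1 + -3 = -4) = -4 (attained at k = 2)
  C[1][0] = min over k of (A[1][0] + B[0][0] = -5 + 8 = 3, A[1][1] + B[1][0] = 6 + 10 = 16, A[1][2] + B[2][0] = 3 + 3 = 6) = 3 (attained at k = 0)
  C[1][1] = min over k of (A[1][0] + B[0][1] = -5 + 8 = 3, A[1][1] + B[1][1] = 6 + 6 = 12, A[1][2] + B[2][1] = 3 + 2 = 5) = 3 (attained at k = 0)
  C[1][2] = min over k of (A[1][0] + B[0][2] = -5 + -4 = -9, A[1][1] + B[1][2] = 6 + -1 = 5, A[1][2] + B[2][2] = 3 + -3 = 0) = -9 (attained at k = 0)
  C[2][0] = min over k of (A[2][0] + B[0][0] = 4 + 8 = 12, A[2][1] + B[1][0] = 9 + 10 = 19, A[2][2] + B[2][0] = -1 + 3 = 2) = 2 (attained at k = 2)
  C[2][1] = min over k of (A[2][0] + B[0][1] = 4 + 8 = 12, A[2][1] + B[1][1] = 9 + 6 = 15, A[2][2] + B[2][1] = -1 + 2 = 1) = 1 (attained at k = 2)
  C[2][2] = min over k of (A[2][0] + B[0][2] = 4 + -4 = 0, A[2][1] + B[1][2] = 9 + -1 = 8, A[2][2] + B[2][2] = -1 + -3 = -4) = -4 (attained at k = 2)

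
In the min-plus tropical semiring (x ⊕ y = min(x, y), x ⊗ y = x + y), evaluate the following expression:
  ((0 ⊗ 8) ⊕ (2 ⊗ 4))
((0 ⊗ 8) ⊕ (2 ⊗ 4)) = 6

Expand innermost to outermost. Recall ⊕ takes the minimum of its arguments and ⊗ takes their sum. Working out the expression ((0 ⊗ 8) ⊕ (2 ⊗ 4)) gives 6.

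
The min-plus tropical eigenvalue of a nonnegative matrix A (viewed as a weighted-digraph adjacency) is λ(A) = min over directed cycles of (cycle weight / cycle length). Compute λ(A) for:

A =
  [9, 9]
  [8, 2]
λ(A) = 2

Enumerate directed cycles and compute their means (weight / length). Sample:
  cycle 0 → 0: weight = 9, length = 1, mean = 9/1 ≈ 9.000
  cycle 1 → 1: weight = 2, length = 1, mean = 2/1 ≈ 2.000
  cycle 0 → 1 → 0: weight = 17, length = 2, mean = 17/2 ≈ 8.500
  cycle 1 → 0 → 1: weight = 17, length = 2, mean = 17/2 ≈ 8.500
Minimum mean = 2.000, attained e.g. along the cycle 1 → 1 with weight 2 and length 1. So λ(A) = 2/1 = 2.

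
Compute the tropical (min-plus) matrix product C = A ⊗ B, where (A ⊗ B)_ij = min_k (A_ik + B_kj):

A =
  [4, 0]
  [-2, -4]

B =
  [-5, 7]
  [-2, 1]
A ⊗ B =
  [-2, 1]
  [-7, -3]

Apply the min-plus product entry-by-entry:
  C[0][0] = min over k of (A[0][0] + B[0][0] = 4 + -5 = -1, A[0][1] + B[1][0] = 0 + -2 = -2) = -2 (attained at k = 1)
  C[0][1] = min over k of (A[0][0] + B[0][1] = 4 + 7 = 11, A[0][1] + B[1][1] = 0 + 1 = 1) = 1 (attained at k = 1)
  C[1][0] = min over k of (A[1][0] + B[0][0] = -2 + -5 = -7, A[1][1] + B[1][0] = -4 + -2 = -6) = -7 (attained at k = 0)
  C[1][1] = min over k of (A[1][0] + B[0][1] = -2 + 7 = 5, A[1][1] + B[1][1] = -4 + 1 = -3) = -3 (attained at k = 1)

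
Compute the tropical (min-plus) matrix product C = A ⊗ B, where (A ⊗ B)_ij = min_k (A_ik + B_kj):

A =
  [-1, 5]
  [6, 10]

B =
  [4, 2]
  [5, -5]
A ⊗ B =
  [3, 0]
  [10, 5]

Apply the min-plus product entry-by-entry:
  C[0][0] = min over k of (A[0][0] + B[0][0] = -1 + 4 = 3, A[0][1] + B[1][0] = 5 + 5 = 10) = 3 (attained at k = 0)
  C[0][1] = min over k of (A[0][0] + B[0][1] = -1 + 2 = 1, A[0][1] + B[1][1] = 5 + -5 = 0) = 0 (attained at k = 1)
  C[1][0] = min over k of (A[1][0] + B[0][0] = 6 + 4 = 10, A[1][1] + B[1][0] = 10 + 5 = 15) = 10 (attained at k = 0)
  C[1][1] = min over k of (A[1][0] + B[0][1] = 6 + 2 = 8, A[1][1] + B[1][1] = 10 + -5 = 5) = 5 (attained at k = 1)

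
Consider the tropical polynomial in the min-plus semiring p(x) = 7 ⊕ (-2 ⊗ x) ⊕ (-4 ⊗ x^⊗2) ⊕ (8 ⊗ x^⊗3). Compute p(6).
p(6) = 4

A tropical monomial a ⊗ x^⊗i evaluates to a + i · x. Evaluating each term at x = 6:
  Term 0 contributes 7 + 0 · 6 = 7
  Term 1 contributes -2 + 1 · 6 = 4
  Term 2 contributes -4 + 2 · 6 = 8
  Term 3 contributes 8 + 3 · 6 = 26
p(6) = ⊕ of these = min[7, 4, 8, 26] = 4.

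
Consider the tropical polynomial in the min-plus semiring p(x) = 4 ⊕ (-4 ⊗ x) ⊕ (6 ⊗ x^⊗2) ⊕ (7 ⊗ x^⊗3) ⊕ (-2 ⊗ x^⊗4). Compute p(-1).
p(-1) = -6

A tropical monomial a ⊗ x^⊗i evaluates to a + i · x. Evaluating each term at x = -1:
  Term 0 contributes 4 + 0 · -1 = 4
  Term 1 contributes -4 + 1 · -1 = -5
  Term 2 contributes 6 + 2 · -1 = 4
  Term 3 contributes 7 + 3 · -1 = 4
  Term 4 contributes -2 + 4 · -1 = -6
p(-1) = ⊕ of these = min[4, -5, 4, 4, -6] = -6.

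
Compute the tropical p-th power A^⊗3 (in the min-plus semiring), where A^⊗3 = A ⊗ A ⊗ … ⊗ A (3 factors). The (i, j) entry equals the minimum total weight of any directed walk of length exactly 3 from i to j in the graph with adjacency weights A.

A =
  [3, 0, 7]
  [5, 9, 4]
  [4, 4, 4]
A^⊗3 =
  [8, 5, 7]
  [10, 8, 9]
  [9, 7, 8]

Each entry (A^⊗3)_ij equals the minimum over all length-3 walks i = v_0 → v_1 → … → v_3 = j of Σ_t A[v_t][v_{t+1}]. For example, for (i, j) = (0, 2) we minimise over 9 possible intermediate vertex sequences; the minimum is 7, attained along the walk 0 → 0 → 1 → 2.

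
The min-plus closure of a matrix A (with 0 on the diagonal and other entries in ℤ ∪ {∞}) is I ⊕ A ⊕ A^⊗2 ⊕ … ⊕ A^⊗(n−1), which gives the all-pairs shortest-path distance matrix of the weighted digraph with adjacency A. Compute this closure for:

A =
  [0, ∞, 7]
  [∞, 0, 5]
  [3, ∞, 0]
Closure =
  [0, ∞, 7]
  [8, 0, 5]
  [3, ∞, 0]

This is the Floyd-Warshall all-pairs shortest-path computation. For each intermediate vertex k = 0, 1, …, 2, update dist[i][j] ← min(dist[i][j], dist[i][k] + dist[k][j]). The final matrix gives, for each (i, j), the minimum total weight of any directed path from i to j (possibly empty when i = j).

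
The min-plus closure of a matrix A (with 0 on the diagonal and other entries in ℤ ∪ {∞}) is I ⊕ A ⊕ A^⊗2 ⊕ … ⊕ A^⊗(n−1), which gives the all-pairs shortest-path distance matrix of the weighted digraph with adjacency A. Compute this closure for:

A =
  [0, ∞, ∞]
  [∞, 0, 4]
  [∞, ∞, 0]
Closure =
  [0, ∞, ∞]
  [∞, 0, 4]
  [∞, ∞, 0]

This is the Floyd-Warshall all-pairs shortest-path computation. For each intermediate vertex k = 0, 1, …, 2, update dist[i][j] ← min(dist[i][j], dist[i][k] + dist[k][j]). The final matrix gives, for each (i, j), the minimum total weight of any directed path from i to j (possibly empty when i = j).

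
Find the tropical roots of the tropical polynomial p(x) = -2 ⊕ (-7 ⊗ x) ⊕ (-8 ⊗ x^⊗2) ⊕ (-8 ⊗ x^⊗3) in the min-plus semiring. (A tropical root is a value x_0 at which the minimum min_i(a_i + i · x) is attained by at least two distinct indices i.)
Roots: {0, 1, 5}

Each tropical root is a break point of the lower envelope of the lines y = a_i + i · x (there are 4 lines, with slopes 0, 1, ..., 3). Only the lines that attain the minimum somewhere contribute to roots; other lines are dominated. Here the surviving (envelope) indices are i = 3, i = 2, i = 1, i = 0.
Intersections between consecutive envelope lines give the roots: for adjacent envelope indices i < j the intersection is x = (a_i − a_j) / (j − i). Reading off the sorted break points: {0, 1, 5}.
Verification: at each break x_0, at least two indices attain the minimum of min_i(a_i + i · x_0).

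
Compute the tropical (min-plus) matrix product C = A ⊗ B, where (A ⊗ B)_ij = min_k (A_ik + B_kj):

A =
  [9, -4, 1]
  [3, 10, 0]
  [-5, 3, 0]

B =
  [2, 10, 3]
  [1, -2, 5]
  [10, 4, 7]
A ⊗ B =
  [-3, -6, 1]
  [5, 4, 6]
  [-3, 1, -2]

Apply the min-plus product entry-by-entry:
  C[0][0] = min over k of (A[0][0] + B[0][0] = 9 + 2 = 11, A[0][1] + B[1][0] = -4 + 1 = -3, A[0][2] + B[2][0] = 1 + 10 = 11) = -3 (attained at k = 1)
  C[0][1] = min over k of (A[0][0] + B[0][1] = 9 + 10 = 19, A[0][1] + B[1][1] = -4 + -2 = -6, A[0][2] + B[2][1] = 1 + 4 = 5) = -6 (attained at k = 1)
  C[0][2] = min over k of (A[0][0] + B[0][2] = 9 + 3 = 12, A[0][1] + B[1][2] = -4 + 5 = 1, A[0][2] + B[2][2] = 1 + 7 = 8) = 1 (attained at k = 1)
  C[1][0] = min over k of (A[1][0] + B[0][0] = 3 + 2 = 5, A[1][1] + B[1][0] = 10 + 1 = 11, A[1][2] + B[2][0] = 0 + 10 = 10) = 5 (attained at k = 0)
  C[1][1] = min over k of (A[1][0] + B[0][1] = 3 + 10 = 13, A[1][1] + B[1][1] = 10 + -2 = 8, A[1][2] + B[2][1] = 0 + 4 = 4) = 4 (attained at k = 2)
  C[1][2] = min over k of (A[1][0] + B[0][2] = 3 + 3 = 6, A[1][1] + B[1][2] = 10 + 5 = 15, A[1][2] + B[2][2] = 0 + 7 = 7) = 6 (attained at k = 0)
  C[2][0] = min over k of (A[2][0] + B[0][0] = -5 + 2 = -3, A[2][1] + B[1][0] = 3 + 1 = 4, A[2][2] + B[2][0] = 0 + 10 = 10) = -3 (attained at k = 0)
  C[2][1] = min over k of (A[2][0] + B[0][1] = -5 + 10 = 5, A[2][1] + B[1][1] = 3 + -2 = 1, A[2][2] + B[2][1] = 0 + 4 = 4) = 1 (attained at k = 1)
  C[2][2] = min over k of (A[2][0] + B[0][2] = -5 + 3 = -2, A[2][1] + B[1][2] = 3 + 5 = 8, A[2][2] + B[2][2] = 0 + 7 = 7) = -2 (attained at k = 0)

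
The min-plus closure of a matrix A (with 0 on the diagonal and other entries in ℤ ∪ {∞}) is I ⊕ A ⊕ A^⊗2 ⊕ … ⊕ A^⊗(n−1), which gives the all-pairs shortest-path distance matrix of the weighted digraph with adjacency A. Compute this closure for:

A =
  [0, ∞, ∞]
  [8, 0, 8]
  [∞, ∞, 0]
Closure =
  [0, ∞, ∞]
  [8, 0, 8]
  [∞, ∞, 0]

This is the Floyd-Warshall all-pairs shortest-path computation. For each intermediate vertex k = 0, 1, …, 2, update dist[i][j] ← min(dist[i][j], dist[i][k] + dist[k][j]). The final matrix gives, for each (i, j), the minimum total weight of any directed path from i to j (possibly empty when i = j).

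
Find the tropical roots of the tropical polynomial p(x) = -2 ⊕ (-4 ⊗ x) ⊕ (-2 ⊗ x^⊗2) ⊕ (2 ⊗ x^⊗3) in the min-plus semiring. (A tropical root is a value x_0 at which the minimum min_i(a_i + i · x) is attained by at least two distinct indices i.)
Roots: {-4, -2, 2}

Each tropical root is a break point of the lower envelope of the lines y = a_i + i · x (there are 4 lines, with slopes 0, 1, ..., 3). Only the lines that attain the minimum somewhere contribute to roots; other lines are dominated. Here the surviving (envelope) indices are i = 3, i = 2, i = 1, i = 0.
Intersections between consecutive envelope lines give the roots: for adjacent envelope indices i < j the intersection is x = (a_i − a_j) / (j − i). Reading off the sorted break points: {-4, -2, 2}.
Verification: at each break x_0, at least two indices attain the minimum of min_i(a_i + i · x_0).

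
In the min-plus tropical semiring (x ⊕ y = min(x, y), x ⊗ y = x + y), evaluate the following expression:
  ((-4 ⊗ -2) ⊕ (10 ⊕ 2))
((-4 ⊗ -2) ⊕ (10 ⊕ 2)) = -6

Expand innermost to outermost. Recall ⊕ takes the minimum of its arguments and ⊗ takes their sum. Working out the expression ((-4 ⊗ -2) ⊕ (10 ⊕ 2)) gives -6.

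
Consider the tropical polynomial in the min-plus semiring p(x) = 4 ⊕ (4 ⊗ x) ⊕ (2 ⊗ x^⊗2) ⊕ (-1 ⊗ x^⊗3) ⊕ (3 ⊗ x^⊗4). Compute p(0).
p(0) = -1

A tropical monomial a ⊗ x^⊗i evaluates to a + i · x. Evaluating each term at x = 0:
  Term 0 contributes 4 + 0 · 0 = 4
  Term 1 contributes 4 + 1 · 0 = 4
  Term 2 contributes 2 + 2 · 0 = 2
  Term 3 contributes -1 + 3 · 0 = -1
  Term 4 contributes 3 + 4 · 0 = 3
p(0) = ⊕ of these = min[4, 4, 2, -1, 3] = -1.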